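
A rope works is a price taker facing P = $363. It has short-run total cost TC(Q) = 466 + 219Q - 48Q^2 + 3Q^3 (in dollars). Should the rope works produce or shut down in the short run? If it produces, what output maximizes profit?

Produce at Q = 12

Variable cost is VC = 219Q - 48Q^2 + 3Q^3, so AVC = VC/Q = 219 - 48Q + 3Q^2 and MC = dTC/dQ = 219 - 96Q + 9Q^2.
AVC hits its minimum where MC = AVC, at Q = 8, giving min AVC = 219 - 48·8 + 3·8^2 = $27.
Since P = $363 ≥ min AVC = $27, price covers variable cost and the firm should produce.
Solving P = MC: -144 - 96Q + 9Q^2 = 0 ⇒ Q = -4/3 or 12. On the upward-sloping branch, Q* = 12.
Check: AVC at Q = 12 is $75 ≤ P, so revenue covers variable cost.
Profit = P·Q − TC = 363·12 − 1366 = $2990.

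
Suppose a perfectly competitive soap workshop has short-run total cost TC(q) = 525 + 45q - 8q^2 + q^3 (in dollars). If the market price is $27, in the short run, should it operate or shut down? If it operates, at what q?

Shut down

Strip out fixed cost: VC = 45q - 8q^2 + q^3. Then AVC = 45 - 8q + q^2 and MC = 45 - 16q + 3q^2.
AVC hits its minimum where MC = AVC, at q = 4, giving min AVC = 45 - 8·4 + 4^2 = $29.
With P < min AVC ($27 < $29), every unit sold adds to the loss.
Shutting down limits the loss to fixed cost, $525.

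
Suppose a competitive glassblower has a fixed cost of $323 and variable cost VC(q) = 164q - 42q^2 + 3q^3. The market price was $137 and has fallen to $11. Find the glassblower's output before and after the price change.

Output falls from 9 to 0 (the firm shuts down)

AVC = 164 - 42q + 3q^2, minimized at q = 7 where min AVC = $17. MC = 164 - 84q + 9q^2.
At P = $137 ≥ min AVC, set P = MC on the rising branch: q = 9.
At P = $11 < min AVC = $17, price no longer covers variable cost at any output, so the firm shuts down: q = 0.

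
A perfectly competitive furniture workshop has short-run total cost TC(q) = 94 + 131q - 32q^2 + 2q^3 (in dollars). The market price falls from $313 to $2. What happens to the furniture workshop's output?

Output falls from 13 to 0 (the firm shuts down)

MC = 131 - 64q + 6q^2; the shutdown threshold is min AVC = $3 (at q = 8).
At P = $313 ≥ min AVC, set P = MC on the rising branch: q = 13.
At P = $2 < min AVC = $3, price no longer covers variable cost at any output, so the firm shuts down: q = 0.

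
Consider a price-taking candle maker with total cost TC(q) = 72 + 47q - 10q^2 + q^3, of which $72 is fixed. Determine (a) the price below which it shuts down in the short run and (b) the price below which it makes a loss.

Shutdown price = $22; break-even price = $35

Shutdown price = min AVC. AVC = 47 - 10q + q^2, with vertex at q = 5 and minimum $22.
ATC = 72/q + 47 - 10q + q^2. Setting dATC/dq = −72/q^2 − 10 + 2q = 0 gives q = 6 (since 2·6^3 − 10·6^2 = 72).
min ATC = 72/6 + 47 − 10·6 + 6^2 = $35. That is the break-even price.
Between these two prices the firm operates at a loss; above $35 it earns a profit.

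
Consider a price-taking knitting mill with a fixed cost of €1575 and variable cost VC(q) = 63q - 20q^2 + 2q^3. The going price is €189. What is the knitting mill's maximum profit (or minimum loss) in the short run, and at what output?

AVC = 63 - 20q + 2q^2 has its minimum €13 at q = 5; price €189 clears that bar, so the firm operates.
MC = 63 - 40q + 6q^2. Setting P = MC and taking the root on the rising branch gives q* = 9.
TR = 189·9 = 1701. TC = 1575 + 405 = 1980. Profit = 1701 − 1980 = -€279.
That loss of €279 beats the €1575 the firm would lose by shutting down; producing recovers €1296 of fixed cost.

Profit = -€279 at q = 9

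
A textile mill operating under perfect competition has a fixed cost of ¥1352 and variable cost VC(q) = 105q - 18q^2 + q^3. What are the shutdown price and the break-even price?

Shutdown price = ¥24; break-even price = ¥144

Shutdown price = min AVC. AVC = 105 - 18q + q^2, with vertex at q = 9 and minimum ¥24.
ATC = 1352/q + 105 - 18q + q^2. Setting dATC/dq = −1352/q^2 − 18 + 2q = 0 gives q = 13 (since 2·13^3 − 18·13^2 = 1352).
min ATC = 1352/13 + 105 − 18·13 + 13^2 = ¥144. That is the break-even price.
Between these two prices the firm operates at a loss; above ¥144 it earns a profit.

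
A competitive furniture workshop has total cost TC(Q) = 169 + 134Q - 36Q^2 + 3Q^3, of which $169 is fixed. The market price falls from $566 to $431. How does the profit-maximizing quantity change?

Output falls from 12 to 11

MC = 134 - 72Q + 9Q^2; the shutdown threshold is min AVC = $26 (at Q = 6).
With P = $566 above the shutdown price, P = MC gives Q = 12.
At P = $431 ≥ min AVC, set P = MC: Q = 11. The firm stays open but cuts output.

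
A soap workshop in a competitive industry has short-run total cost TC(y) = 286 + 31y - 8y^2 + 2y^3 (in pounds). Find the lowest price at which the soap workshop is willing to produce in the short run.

The shutdown price is the minimum of AVC. VC = 31y - 8y^2 + 2y^3, so AVC = 31 - 8y + 2y^2.
At the minimum of AVC, MC = AVC. MC = 31 - 16y + 6y^2; setting MC = AVC gives 4y^2 - 8y = 0, so y = 2. min AVC = 23.
The firm shuts down for any P below £23.

£23 per unit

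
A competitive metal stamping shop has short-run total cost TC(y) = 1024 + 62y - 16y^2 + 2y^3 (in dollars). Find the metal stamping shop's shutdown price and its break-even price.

Shutdown price = $30; break-even price = $190

Shutdown price = min AVC. AVC = 62 - 16y + 2y^2, with vertex at y = 4 and minimum $30.
ATC = 1024/y + 62 - 16y + 2y^2. Setting dATC/dy = −1024/y^2 − 16 + 4y = 0 gives y = 8 (since 4·8^3 − 16·8^2 = 1024).
min ATC = 1024/8 + 62 − 16·8 + 2·8^2 = $190. That is the break-even price.
For $30 ≤ P < $190 the firm produces at a loss; below $30 it shuts down.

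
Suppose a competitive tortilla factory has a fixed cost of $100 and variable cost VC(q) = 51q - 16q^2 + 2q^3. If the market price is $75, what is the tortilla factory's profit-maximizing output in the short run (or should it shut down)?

Produce at q = 6

Strip out fixed cost: VC = 51q - 16q^2 + 2q^3. Then AVC = 51 - 16q + 2q^2 and MC = 51 - 32q + 6q^2.
AVC is minimized where dAVC/dq = -16 + 4q = 0, at q = 4; min AVC = 51 - 16·4 + 2·4^2 = $19.
P = $75 exceeds min AVC = $19, so the firm stays open.
Set P = MC: 75 = 51 - 32q + 6q^2 → -24 - 32q + 6q^2 = 0. The roots are q = -2/3 and q = 6; the profit-maximizing output is on the rising part of MC, so q* = 6.
Check: AVC at q = 6 is $27 ≤ P, so revenue covers variable cost.
Profit = P·q − TC = 75·6 − 262 = $188.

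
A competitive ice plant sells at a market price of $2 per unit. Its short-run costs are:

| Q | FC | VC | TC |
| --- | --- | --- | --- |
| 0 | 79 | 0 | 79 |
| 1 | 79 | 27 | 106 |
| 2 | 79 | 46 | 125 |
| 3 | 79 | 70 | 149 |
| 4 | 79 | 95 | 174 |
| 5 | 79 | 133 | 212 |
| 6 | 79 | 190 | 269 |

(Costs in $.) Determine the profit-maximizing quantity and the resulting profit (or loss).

Profit at each row (π = 2Q − TC): Q=0: -79; Q=1: -104; Q=2: -121; Q=3: -143; Q=4: -166; Q=5: -202; Q=6: -257.
Profit is highest at Q = 0. Equivalently, the lowest AVC in the table is 46/2 ≈ $23 at Q = 2, and P = $2 falls below it — price never covers variable cost, so the firm shuts down and loses only its fixed cost.

Q = 0 (shut down); profit = -$79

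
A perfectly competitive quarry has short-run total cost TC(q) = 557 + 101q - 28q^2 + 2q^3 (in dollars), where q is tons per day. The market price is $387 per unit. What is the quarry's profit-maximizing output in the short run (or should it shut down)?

Produce at q = 13

From TC, MC = TC'(q) = 101 - 56q + 6q^2 and AVC = VC/q = 101 - 28q + 2q^2.
AVC hits its minimum where MC = AVC, at q = 7, giving min AVC = 101 - 28·7 + 2·7^2 = $3.
P = $387 exceeds min AVC = $3, so the firm stays open.
Solving P = MC: -286 - 56q + 6q^2 = 0 ⇒ q = -11/3 or 13. On the upward-sloping branch, q* = 13.
Check: AVC at q = 13 is $75 ≤ P, so revenue covers variable cost.
Profit = P·q − TC = 387·13 − 1532 = $3499.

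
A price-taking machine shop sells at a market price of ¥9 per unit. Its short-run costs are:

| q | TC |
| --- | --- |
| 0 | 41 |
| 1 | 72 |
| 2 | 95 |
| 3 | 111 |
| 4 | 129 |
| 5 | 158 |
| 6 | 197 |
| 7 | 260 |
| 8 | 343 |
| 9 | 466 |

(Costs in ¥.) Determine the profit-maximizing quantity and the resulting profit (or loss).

q = 0 (shut down); profit = -¥41

Tabulate TR − TC: q=0: -41; q=1: -63; q=2: -77; q=3: -84; q=4: -93; q=5: -113; q=6: -143; q=7: -197; q=8: -271; q=9: -385.
Profit is highest at q = 0. Equivalently, the lowest AVC in the table is 88/4 ≈ ¥22 at q = 4, and P = ¥9 falls below it — price never covers variable cost, so the firm shuts down and loses only its fixed cost.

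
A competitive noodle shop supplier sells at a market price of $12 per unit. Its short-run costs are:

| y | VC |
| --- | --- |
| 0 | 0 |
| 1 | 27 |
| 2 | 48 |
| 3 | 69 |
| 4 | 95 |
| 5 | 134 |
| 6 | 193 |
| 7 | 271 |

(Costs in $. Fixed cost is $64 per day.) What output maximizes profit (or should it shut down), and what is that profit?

Tabulate TR − TC: y=0: -64; y=1: -79; y=2: -88; y=3: -97; y=4: -111; y=5: -138; y=6: -185; y=7: -251.
Profit is highest at y = 0. Equivalently, the lowest AVC in the table is 69/3 ≈ $23 at y = 3, and P = $12 falls below it — price never covers variable cost, so the firm shuts down and loses only its fixed cost.

y = 0 (shut down); profit = -$64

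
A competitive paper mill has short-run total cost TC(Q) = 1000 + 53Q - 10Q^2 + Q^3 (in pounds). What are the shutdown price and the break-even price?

Shutdown price = £28; break-even price = £153

AVC = 53 - 10Q + Q^2; minimized at Q = 5, giving min AVC = £28. That is the shutdown price.
ATC = 1000/Q + 53 - 10Q + Q^2. Setting dATC/dQ = −1000/Q^2 − 10 + 2Q = 0 gives Q = 10 (since 2·10^3 − 10·10^2 = 1000).
min ATC = 1000/10 + 53 − 10·10 + 10^2 = £153. That is the break-even price.
For £28 ≤ P < £153 the firm produces at a loss; below £28 it shuts down.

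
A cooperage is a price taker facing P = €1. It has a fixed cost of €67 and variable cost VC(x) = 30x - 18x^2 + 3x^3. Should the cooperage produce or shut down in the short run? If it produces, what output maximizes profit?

Shut down

Variable cost is VC = 30x - 18x^2 + 3x^3, so AVC = VC/x = 30 - 18x + 3x^2 and MC = dTC/dx = 30 - 36x + 9x^2.
AVC hits its minimum where MC = AVC, at x = 3, giving min AVC = 30 - 18·3 + 3·3^2 = €3.
With P < min AVC (€1 < €3), every unit sold adds to the loss.
The firm minimizes its loss by shutting down and losing only its fixed cost of €67.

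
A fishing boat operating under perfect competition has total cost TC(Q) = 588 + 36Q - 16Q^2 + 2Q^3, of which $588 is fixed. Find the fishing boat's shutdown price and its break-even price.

Shutdown price = min AVC. AVC = 36 - 16Q + 2Q^2, with vertex at Q = 4 and minimum $4.
ATC = 588/Q + 36 - 16Q + 2Q^2. Setting dATC/dQ = −588/Q^2 − 16 + 4Q = 0 gives Q = 7 (since 4·7^3 − 16·7^2 = 588).
min ATC = 588/7 + 36 − 16·7 + 2·7^2 = $106. That is the break-even price.
For $4 ≤ P < $106 the firm produces at a loss; below $4 it shuts down.

Shutdown price = $4; break-even price = $106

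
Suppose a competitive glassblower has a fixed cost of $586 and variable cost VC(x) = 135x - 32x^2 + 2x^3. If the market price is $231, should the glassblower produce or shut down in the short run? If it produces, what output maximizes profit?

Produce at x = 12

From TC, MC = TC'(x) = 135 - 64x + 6x^2 and AVC = VC/x = 135 - 32x + 2x^2.
AVC hits its minimum where MC = AVC, at x = 8, giving min AVC = 135 - 32·8 + 2·8^2 = $7.
Since P = $231 ≥ min AVC = $7, price covers variable cost and the firm should produce.
Solving P = MC: -96 - 64x + 6x^2 = 0 ⇒ x = -4/3 or 12. On the upward-sloping branch, x* = 12.
Check: AVC at x = 12 is $39 ≤ P, so revenue covers variable cost.
Profit = P·x − TC = 231·12 − 1054 = $1718.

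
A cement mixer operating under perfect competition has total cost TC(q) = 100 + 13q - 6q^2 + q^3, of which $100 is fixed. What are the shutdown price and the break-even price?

Shutdown price = $4; break-even price = $28

Shutdown price = min AVC. AVC = 13 - 6q + q^2, with vertex at q = 3 and minimum $4.
ATC = 100/q + 13 - 6q + q^2. Setting dATC/dq = −100/q^2 − 6 + 2q = 0 gives q = 5 (since 2·5^3 − 6·5^2 = 100).
min ATC = 100/5 + 13 − 6·5 + 5^2 = $28. That is the break-even price.
Between these two prices the firm operates at a loss; above $28 it earns a profit.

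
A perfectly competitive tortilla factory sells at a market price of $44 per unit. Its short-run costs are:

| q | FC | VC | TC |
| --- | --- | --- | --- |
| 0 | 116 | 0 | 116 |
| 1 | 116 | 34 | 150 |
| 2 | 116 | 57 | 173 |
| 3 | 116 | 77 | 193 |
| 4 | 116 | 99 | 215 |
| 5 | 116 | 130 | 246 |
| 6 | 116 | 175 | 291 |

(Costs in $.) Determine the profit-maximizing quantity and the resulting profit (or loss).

q = 5; profit = -$26

Profit at each row (π = 44q − TC): q=0: -116; q=1: -106; q=2: -85; q=3: -61; q=4: -39; q=5: -26; q=6: -27.
Profit is maximized at q = 5. AVC there is 130/5 = $26 ≤ P, so producing beats shutting down (which would give -$116).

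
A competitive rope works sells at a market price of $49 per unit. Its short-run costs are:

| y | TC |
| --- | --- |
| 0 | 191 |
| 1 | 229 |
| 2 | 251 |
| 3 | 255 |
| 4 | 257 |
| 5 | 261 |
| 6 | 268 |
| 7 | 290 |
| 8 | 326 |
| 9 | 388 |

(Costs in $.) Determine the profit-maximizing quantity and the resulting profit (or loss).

Profit at each row (π = 49y − TC): y=0: -191; y=1: -180; y=2: -153; y=3: -108; y=4: -61; y=5: -16; y=6: 26; y=7: 53; y=8: 66; y=9: 53.
Profit is maximized at y = 8. AVC there is 135/8 = $16.88 ≤ P, so producing beats shutting down (which would give -$191).

y = 8; profit = $66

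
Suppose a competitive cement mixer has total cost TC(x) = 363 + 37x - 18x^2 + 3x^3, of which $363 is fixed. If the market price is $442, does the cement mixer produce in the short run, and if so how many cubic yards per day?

Produce at x = 9

From TC, MC = TC'(x) = 37 - 36x + 9x^2 and AVC = VC/x = 37 - 18x + 3x^2.
AVC hits its minimum where MC = AVC, at x = 3, giving min AVC = 37 - 18·3 + 3·3^2 = $10.
Because $442 ≥ $10, revenue can cover variable cost; the firm operates.
Set P = MC: 442 = 37 - 36x + 9x^2 → -405 - 36x + 9x^2 = 0. The roots are x = -5 and x = 9; the profit-maximizing output is on the rising part of MC, so x* = 9.
Check: AVC at x = 9 is $118 ≤ P, so revenue covers variable cost.
Profit = P·x − TC = 442·9 − 1425 = $2553.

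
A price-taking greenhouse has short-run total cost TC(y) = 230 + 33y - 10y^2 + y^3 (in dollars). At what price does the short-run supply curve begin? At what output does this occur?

The firm shuts down when price falls below the minimum of average variable cost. AVC = VC/y = 33 - 10y + y^2.
At the minimum of AVC, MC = AVC. MC = 33 - 20y + 3y^2; setting MC = AVC gives 2y^2 - 10y = 0, so y = 5. min AVC = 8.
For P < $8 the firm produces nothing.

$8 per unit, at y = 5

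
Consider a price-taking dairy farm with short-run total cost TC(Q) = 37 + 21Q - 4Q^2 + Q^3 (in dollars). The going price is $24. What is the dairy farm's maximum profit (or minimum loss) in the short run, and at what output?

AVC = 21 - 4Q + Q^2 has its minimum $17 at Q = 2; price $24 clears that bar, so the firm operates.
With MC = 21 - 8Q + 3Q^2, P = MC on the upward-sloping part at Q* = 3.
TR = 24·3 = 72. TC = 37 + 54 = 91. Profit = 72 − 91 = -$19.
That loss of $19 beats the $37 the firm would lose by shutting down; producing recovers $18 of fixed cost.

Profit = -$19 at Q = 3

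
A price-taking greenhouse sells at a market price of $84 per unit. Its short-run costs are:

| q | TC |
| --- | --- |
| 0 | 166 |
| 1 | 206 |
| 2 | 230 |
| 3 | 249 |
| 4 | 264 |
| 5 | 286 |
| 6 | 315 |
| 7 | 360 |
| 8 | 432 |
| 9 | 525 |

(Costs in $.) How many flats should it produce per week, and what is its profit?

q = 8; profit = $240

Profit at each row (π = 84q − TC): q=0: -166; q=1: -122; q=2: -62; q=3: 3; q=4: 72; q=5: 134; q=6: 189; q=7: 228; q=8: 240; q=9: 231.
Profit is maximized at q = 8. AVC there is 266/8 = $33.25 ≤ P, so producing beats shutting down (which would give -$166).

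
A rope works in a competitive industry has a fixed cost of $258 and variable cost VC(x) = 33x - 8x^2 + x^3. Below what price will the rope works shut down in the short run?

$17 per unit

Short-run supply begins at min AVC. From VC = 33x - 8x^2 + x^3, AVC = 33 - 8x + x^2.
At the minimum of AVC, MC = AVC. MC = 33 - 16x + 3x^2; setting MC = AVC gives 2x^2 - 8x = 0, so x = 4. min AVC = 17.
The firm shuts down for any P below $17.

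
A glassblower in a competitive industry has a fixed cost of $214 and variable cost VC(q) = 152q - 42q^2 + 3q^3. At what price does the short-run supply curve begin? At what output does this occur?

Short-run supply begins at min AVC. From VC = 152q - 42q^2 + 3q^3, AVC = 152 - 42q + 3q^2.
At the minimum of AVC, MC = AVC. MC = 152 - 84q + 9q^2; setting MC = AVC gives 6q^2 - 42q = 0, so q = 7. min AVC = 5.
For P < $5 the firm produces nothing.

$5 per unit, at q = 7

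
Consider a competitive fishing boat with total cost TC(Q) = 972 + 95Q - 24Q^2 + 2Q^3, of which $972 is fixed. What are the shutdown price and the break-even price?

Shutdown price = $23; break-even price = $149

Shutdown price = min AVC. AVC = 95 - 24Q + 2Q^2, with vertex at Q = 6 and minimum $23.
ATC = 972/Q + 95 - 24Q + 2Q^2. Setting dATC/dQ = −972/Q^2 − 24 + 4Q = 0 gives Q = 9 (since 4·9^3 − 24·9^2 = 972).
min ATC = 972/9 + 95 − 24·9 + 2·9^2 = $149. That is the break-even price.
For $23 ≤ P < $149 the firm produces at a loss; below $23 it shuts down.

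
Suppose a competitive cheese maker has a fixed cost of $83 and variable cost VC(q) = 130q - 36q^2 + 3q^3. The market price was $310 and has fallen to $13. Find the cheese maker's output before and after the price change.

Output falls from 10 to 0 (the firm shuts down)

MC = 130 - 72q + 9q^2; the shutdown threshold is min AVC = $22 (at q = 6).
With P = $310 above the shutdown price, P = MC gives q = 10.
At P = $13 < min AVC = $22, price no longer covers variable cost at any output, so the firm shuts down: q = 0.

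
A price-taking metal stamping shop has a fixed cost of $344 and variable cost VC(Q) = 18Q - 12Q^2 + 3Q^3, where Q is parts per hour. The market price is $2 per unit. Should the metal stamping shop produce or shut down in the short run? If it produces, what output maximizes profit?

Shut down

Variable cost is VC = 18Q - 12Q^2 + 3Q^3, so AVC = VC/Q = 18 - 12Q + 3Q^2 and MC = dTC/dQ = 18 - 24Q + 9Q^2.
The AVC parabola has its vertex at Q = 12/6 = 2, where AVC = 18 - 12·2 + 3·2^2 = $6.
P = $2 lies below min AVC = $6; no output level covers variable cost.
The firm minimizes its loss by shutting down and losing only its fixed cost of $344.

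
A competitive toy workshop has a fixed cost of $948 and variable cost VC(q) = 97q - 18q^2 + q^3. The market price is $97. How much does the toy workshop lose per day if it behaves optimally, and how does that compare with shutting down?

AVC = 97 - 18q + q^2 has its minimum $16 at q = 9; price $97 clears that bar, so the firm operates.
MC = 97 - 36q + 3q^2. Setting P = MC and taking the root on the rising branch gives q* = 12.
TR = 97·12 = 1164. TC = 948 + 300 = 1248. Profit = 1164 − 1248 = -$84.
By producing, the firm covers all variable cost plus $864 of fixed cost; shutting down would lose the full $948.

Profit = -$84 at q = 12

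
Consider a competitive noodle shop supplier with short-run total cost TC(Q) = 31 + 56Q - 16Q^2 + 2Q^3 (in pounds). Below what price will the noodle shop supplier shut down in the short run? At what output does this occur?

Short-run supply begins at min AVC. From VC = 56Q - 16Q^2 + 2Q^3, AVC = 56 - 16Q + 2Q^2.
At the minimum of AVC, MC = AVC. MC = 56 - 32Q + 6Q^2; setting MC = AVC gives 4Q^2 - 16Q = 0, so Q = 4. min AVC = 24.
For P < £24 the firm produces nothing.

£24 per unit, at Q = 4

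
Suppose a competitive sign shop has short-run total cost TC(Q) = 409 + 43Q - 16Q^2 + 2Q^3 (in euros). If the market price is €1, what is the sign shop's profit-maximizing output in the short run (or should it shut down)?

From TC, MC = TC'(Q) = 43 - 32Q + 6Q^2 and AVC = VC/Q = 43 - 16Q + 2Q^2.
The AVC parabola has its vertex at Q = 16/4 = 4, where AVC = 43 - 16·4 + 2·4^2 = €11.
Since P = €1 < min AVC = €11, price fails to cover variable cost at any output.
Best response: produce nothing and absorb the €409 fixed cost.

Shut down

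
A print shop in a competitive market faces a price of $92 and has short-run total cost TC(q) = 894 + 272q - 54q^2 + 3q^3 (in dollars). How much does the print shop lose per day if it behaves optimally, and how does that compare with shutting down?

Profit = -$294 at q = 10

AVC = 272 - 54q + 3q^2; min AVC = $29 at q = 9. Since P = $92 ≥ min AVC, the firm produces.
MC = 272 - 108q + 9q^2. Setting P = MC and taking the root on the rising branch gives q* = 10.
TR = 92·10 = 920. TC = 894 + 320 = 1214. Profit = 920 − 1214 = -$294.
Shutting down would mean losing the fixed cost of $894, so operating at a loss of $294 is better by $600.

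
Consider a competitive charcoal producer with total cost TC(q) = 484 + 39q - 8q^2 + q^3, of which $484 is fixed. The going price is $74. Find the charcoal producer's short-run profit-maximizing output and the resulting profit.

Profit = -$190 at q = 7

AVC = 39 - 8q + q^2; min AVC = $23 at q = 4. Since P = $74 ≥ min AVC, the firm produces.
MC = 39 - 16q + 3q^2. Setting P = MC and taking the root on the rising branch gives q* = 7.
TR = 74·7 = 518. TC = 484 + 224 = 708. Profit = 518 − 708 = -$190.
That loss of $190 beats the $484 the firm would lose by shutting down; producing recovers $294 of fixed cost.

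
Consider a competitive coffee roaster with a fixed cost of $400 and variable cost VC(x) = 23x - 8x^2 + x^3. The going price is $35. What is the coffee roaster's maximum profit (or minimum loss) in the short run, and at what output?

AVC = 23 - 8x + x^2; min AVC = $7 at x = 4. Since P = $35 ≥ min AVC, the firm produces.
With MC = 23 - 16x + 3x^2, P = MC on the upward-sloping part at x* = 6.
TR = 35·6 = 210. TC = 400 + 66 = 466. Profit = 210 − 466 = -$256.
Shutting down would mean losing the fixed cost of $400, so operating at a loss of $256 is better by $144.

Profit = -$256 at x = 6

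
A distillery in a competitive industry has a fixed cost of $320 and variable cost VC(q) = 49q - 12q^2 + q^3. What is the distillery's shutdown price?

$13 per unit

The shutdown price is the minimum of AVC. VC = 49q - 12q^2 + q^3, so AVC = 49 - 12q + q^2.
At the minimum of AVC, MC = AVC. MC = 49 - 24q + 3q^2; setting MC = AVC gives 2q^2 - 12q = 0, so q = 6. min AVC = 13.
For P < $13 the firm produces nothing.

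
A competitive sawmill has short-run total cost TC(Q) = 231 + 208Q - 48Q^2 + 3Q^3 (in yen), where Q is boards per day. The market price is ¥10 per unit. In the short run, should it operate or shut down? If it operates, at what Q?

Shut down

Variable cost is VC = 208Q - 48Q^2 + 3Q^3, so AVC = VC/Q = 208 - 48Q + 3Q^2 and MC = dTC/dQ = 208 - 96Q + 9Q^2.
The AVC parabola has its vertex at Q = 48/6 = 8, where AVC = 208 - 48·8 + 3·8^2 = ¥16.
With P < min AVC (¥10 < ¥16), every unit sold adds to the loss.
Shutting down limits the loss to fixed cost, ¥231.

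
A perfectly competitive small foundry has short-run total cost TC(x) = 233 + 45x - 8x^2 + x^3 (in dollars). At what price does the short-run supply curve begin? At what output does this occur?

$29 per unit, at x = 4

The shutdown price is the minimum of AVC. VC = 45x - 8x^2 + x^3, so AVC = 45 - 8x + x^2.
At the minimum of AVC, MC = AVC. MC = 45 - 16x + 3x^2; setting MC = AVC gives 2x^2 - 8x = 0, so x = 4. min AVC = 29.
For P < $29 the firm produces nothing.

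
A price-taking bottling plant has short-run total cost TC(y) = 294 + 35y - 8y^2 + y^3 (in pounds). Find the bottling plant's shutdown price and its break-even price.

AVC = 35 - 8y + y^2; minimized at y = 4, giving min AVC = £19. That is the shutdown price.
ATC = 294/y + 35 - 8y + y^2. Setting dATC/dy = −294/y^2 − 8 + 2y = 0 gives y = 7 (since 2·7^3 − 8·7^2 = 294).
min ATC = 294/7 + 35 − 8·7 + 7^2 = £70. That is the break-even price.
For £19 ≤ P < £70 the firm produces at a loss; below £19 it shuts down.

Shutdown price = £19; break-even price = £70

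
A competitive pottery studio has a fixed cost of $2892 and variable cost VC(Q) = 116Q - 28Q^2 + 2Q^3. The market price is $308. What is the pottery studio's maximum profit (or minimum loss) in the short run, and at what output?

AVC = 116 - 28Q + 2Q^2; min AVC = $18 at Q = 7. Since P = $308 ≥ min AVC, the firm produces.
MC = 116 - 56Q + 6Q^2. Setting P = MC and taking the root on the rising branch gives Q* = 12.
TR = 308·12 = 3696. TC = 2892 + 816 = 3708. Profit = 3696 − 3708 = -$12.
That loss of $12 beats the $2892 the firm would lose by shutting down; producing recovers $2880 of fixed cost.

Profit = -$12 at Q = 12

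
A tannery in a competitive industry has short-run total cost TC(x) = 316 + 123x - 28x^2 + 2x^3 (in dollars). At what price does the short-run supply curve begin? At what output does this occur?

Short-run supply begins at min AVC. From VC = 123x - 28x^2 + 2x^3, AVC = 123 - 28x + 2x^2.
dAVC/dx = -28 + 4x = 0 gives x = 7. min AVC = 123 - 28·7 + 2·7^2 = 25.
For P < $25 the firm produces nothing.

$25 per unit, at x = 7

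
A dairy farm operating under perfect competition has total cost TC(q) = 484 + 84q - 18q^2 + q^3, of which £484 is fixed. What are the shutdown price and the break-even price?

Shutdown price = £3; break-even price = £51

AVC = 84 - 18q + q^2; minimized at q = 9, giving min AVC = £3. That is the shutdown price.
ATC = 484/q + 84 - 18q + q^2. Setting dATC/dq = −484/q^2 − 18 + 2q = 0 gives q = 11 (since 2·11^3 − 18·11^2 = 484).
min ATC = 484/11 + 84 − 18·11 + 11^2 = £51. That is the break-even price.
For £3 ≤ P < £51 the firm produces at a loss; below £3 it shuts down.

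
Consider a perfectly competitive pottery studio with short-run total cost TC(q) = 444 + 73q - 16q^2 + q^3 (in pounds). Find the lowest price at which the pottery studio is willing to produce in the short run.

£9 per unit

The shutdown price is the minimum of AVC. VC = 73q - 16q^2 + q^3, so AVC = 73 - 16q + q^2.
At the minimum of AVC, MC = AVC. MC = 73 - 32q + 3q^2; setting MC = AVC gives 2q^2 - 16q = 0, so q = 8. min AVC = 9.
So the shutdown price is £9.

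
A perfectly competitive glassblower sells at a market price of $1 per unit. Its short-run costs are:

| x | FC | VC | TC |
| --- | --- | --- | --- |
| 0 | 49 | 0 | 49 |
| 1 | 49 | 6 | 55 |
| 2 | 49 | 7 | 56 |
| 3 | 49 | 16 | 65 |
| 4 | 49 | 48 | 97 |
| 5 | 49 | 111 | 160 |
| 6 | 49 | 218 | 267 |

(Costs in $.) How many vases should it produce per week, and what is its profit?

x = 0 (shut down); profit = -$49

Compute π = P·x − TC at each output: x=0: -49; x=1: -54; x=2: -54; x=3: -62; x=4: -93; x=5: -155; x=6: -261.
Profit is highest at x = 0. Equivalently, the lowest AVC in the table is 7/2 ≈ $3.50 at x = 2, and P = $1 falls below it — price never covers variable cost, so the firm shuts down and loses only its fixed cost.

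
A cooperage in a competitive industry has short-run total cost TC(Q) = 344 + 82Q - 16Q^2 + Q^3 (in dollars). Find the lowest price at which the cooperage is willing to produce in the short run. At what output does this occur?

$18 per unit, at Q = 8

The firm shuts down when price falls below the minimum of average variable cost. AVC = VC/Q = 82 - 16Q + Q^2.
dAVC/dQ = -16 + 2Q = 0 gives Q = 8. min AVC = 82 - 16·8 + 8^2 = 18.
So the shutdown price is $18.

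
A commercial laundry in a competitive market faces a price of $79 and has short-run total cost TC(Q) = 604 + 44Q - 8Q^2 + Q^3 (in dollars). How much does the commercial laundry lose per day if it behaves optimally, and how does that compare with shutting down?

AVC = 44 - 8Q + Q^2; min AVC = $28 at Q = 4. Since P = $79 ≥ min AVC, the firm produces.
With MC = 44 - 16Q + 3Q^2, P = MC on the upward-sloping part at Q* = 7.
TR = 79·7 = 553. TC = 604 + 259 = 863. Profit = 553 − 863 = -$310.
Shutting down would mean losing the fixed cost of $604, so operating at a loss of $310 is better by $294.

Profit = -$310 at Q = 7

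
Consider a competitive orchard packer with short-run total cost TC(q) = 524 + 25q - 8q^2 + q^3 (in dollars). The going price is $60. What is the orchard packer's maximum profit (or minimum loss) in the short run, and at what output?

Profit = -$230 at q = 7

AVC = 25 - 8q + q^2 has its minimum $9 at q = 4; price $60 clears that bar, so the firm operates.
With MC = 25 - 16q + 3q^2, P = MC on the upward-sloping part at q* = 7.
TR = 60·7 = 420. TC = 524 + 126 = 650. Profit = 420 − 650 = -$230.
That loss of $230 beats the $524 the firm would lose by shutting down; producing recovers $294 of fixed cost.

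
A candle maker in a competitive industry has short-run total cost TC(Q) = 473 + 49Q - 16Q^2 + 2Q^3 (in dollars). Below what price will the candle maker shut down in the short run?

The shutdown price is the minimum of AVC. VC = 49Q - 16Q^2 + 2Q^3, so AVC = 49 - 16Q + 2Q^2.
dAVC/dQ = -16 + 4Q = 0 gives Q = 4. min AVC = 49 - 16·4 + 2·4^2 = 17.
So the shutdown price is $17.

$17 per unit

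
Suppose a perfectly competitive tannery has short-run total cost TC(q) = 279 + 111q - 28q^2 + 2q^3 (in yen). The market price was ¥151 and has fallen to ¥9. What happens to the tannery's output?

AVC = 111 - 28q + 2q^2, minimized at q = 7 where min AVC = ¥13. MC = 111 - 56q + 6q^2.
At P = ¥151 ≥ min AVC, set P = MC on the rising branch: q = 10.
At P = ¥9 < min AVC = ¥13, price no longer covers variable cost at any output, so the firm shuts down: q = 0.

Output falls from 10 to 0 (the firm shuts down)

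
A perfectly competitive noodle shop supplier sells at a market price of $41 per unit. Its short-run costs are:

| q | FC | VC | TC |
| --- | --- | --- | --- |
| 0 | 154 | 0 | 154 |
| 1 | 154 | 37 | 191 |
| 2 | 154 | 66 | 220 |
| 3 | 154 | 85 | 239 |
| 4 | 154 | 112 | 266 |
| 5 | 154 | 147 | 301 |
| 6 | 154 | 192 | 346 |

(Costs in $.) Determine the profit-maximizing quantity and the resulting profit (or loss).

q = 5; profit = -$96

Compute π = P·q − TC at each output: q=0: -154; q=1: -150; q=2: -138; q=3: -116; q=4: -102; q=5: -96; q=6: -100.
Profit is maximized at q = 5. AVC there is 147/5 = $29.40 ≤ P, so producing beats shutting down (which would give -$154).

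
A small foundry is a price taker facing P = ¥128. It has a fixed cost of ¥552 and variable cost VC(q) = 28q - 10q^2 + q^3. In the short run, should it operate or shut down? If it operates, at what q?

Produce at q = 10

Variable cost is VC = 28q - 10q^2 + q^3, so AVC = VC/q = 28 - 10q + q^2 and MC = dTC/dq = 28 - 20q + 3q^2.
The AVC parabola has its vertex at q = 10/2 = 5, where AVC = 28 - 10·5 + 5^2 = ¥3.
Because ¥128 ≥ ¥3, revenue can cover variable cost; the firm operates.
P = MC gives -100 - 20q + 3q^2 = 0, with roots -10/3 and 10. Take the larger (rising MC): q* = 10.
Check: AVC at q = 10 is ¥28 ≤ P, so revenue covers variable cost.
Profit = P·q − TC = 128·10 − 832 = ¥448.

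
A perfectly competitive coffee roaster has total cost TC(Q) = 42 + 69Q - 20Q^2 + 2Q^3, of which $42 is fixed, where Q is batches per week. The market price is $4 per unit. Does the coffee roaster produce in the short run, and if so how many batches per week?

Strip out fixed cost: VC = 69Q - 20Q^2 + 2Q^3. Then AVC = 69 - 20Q + 2Q^2 and MC = 69 - 40Q + 6Q^2.
AVC is minimized where dAVC/dQ = -20 + 4Q = 0, at Q = 5; min AVC = 69 - 20·5 + 2·5^2 = $19.
With P < min AVC ($4 < $19), every unit sold adds to the loss.
Best response: produce nothing and absorb the $42 fixed cost.

Shut down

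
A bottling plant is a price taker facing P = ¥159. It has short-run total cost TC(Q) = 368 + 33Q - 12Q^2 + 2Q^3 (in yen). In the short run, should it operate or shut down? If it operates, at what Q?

Produce at Q = 7

Strip out fixed cost: VC = 33Q - 12Q^2 + 2Q^3. Then AVC = 33 - 12Q + 2Q^2 and MC = 33 - 24Q + 6Q^2.
AVC hits its minimum where MC = AVC, at Q = 3, giving min AVC = 33 - 12·3 + 2·3^2 = ¥15.
Since P = ¥159 ≥ min AVC = ¥15, price covers variable cost and the firm should produce.
Solving P = MC: -126 - 24Q + 6Q^2 = 0 ⇒ Q = -3 or 7. On the upward-sloping branch, Q* = 7.
Check: AVC at Q = 7 is ¥47 ≤ P, so revenue covers variable cost.
Profit = P·Q − TC = 159·7 − 697 = ¥416.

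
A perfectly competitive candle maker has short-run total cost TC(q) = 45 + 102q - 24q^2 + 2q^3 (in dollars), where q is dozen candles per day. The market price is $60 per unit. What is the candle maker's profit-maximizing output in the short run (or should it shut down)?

Produce at q = 7

Variable cost is VC = 102q - 24q^2 + 2q^3, so AVC = VC/q = 102 - 24q + 2q^2 and MC = dTC/dq = 102 - 48q + 6q^2.
AVC hits its minimum where MC = AVC, at q = 6, giving min AVC = 102 - 24·6 + 2·6^2 = $30.
P = $60 exceeds min AVC = $30, so the firm stays open.
Set P = MC: 60 = 102 - 48q + 6q^2 → 42 - 48q + 6q^2 = 0. The roots are q = 1 and q = 7; the profit-maximizing output is on the rising part of MC, so q* = 7.
Check: AVC at q = 7 is $32 ≤ P, so revenue covers variable cost.
Profit = P·q − TC = 60·7 − 269 = $151.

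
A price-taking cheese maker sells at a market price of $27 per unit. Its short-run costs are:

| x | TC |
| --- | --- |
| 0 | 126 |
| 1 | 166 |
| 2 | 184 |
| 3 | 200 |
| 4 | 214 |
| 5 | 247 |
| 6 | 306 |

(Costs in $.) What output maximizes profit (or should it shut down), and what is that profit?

Compute π = P·x − TC at each output: x=0: -126; x=1: -139; x=2: -130; x=3: -119; x=4: -106; x=5: -112; x=6: -144.
Profit is maximized at x = 4. AVC there is 88/4 = $22 ≤ P, so producing beats shutting down (which would give -$126).

x = 4; profit = -$106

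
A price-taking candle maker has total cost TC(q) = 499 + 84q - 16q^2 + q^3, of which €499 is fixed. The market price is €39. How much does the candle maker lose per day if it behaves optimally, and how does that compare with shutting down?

Profit = -€337 at q = 9

AVC = 84 - 16q + q^2 has its minimum €20 at q = 8; price €39 clears that bar, so the firm operates.
With MC = 84 - 32q + 3q^2, P = MC on the upward-sloping part at q* = 9.
TR = 39·9 = 351. TC = 499 + 189 = 688. Profit = 351 − 688 = -€337.
Shutting down would mean losing the fixed cost of €499, so operating at a loss of €337 is better by €162.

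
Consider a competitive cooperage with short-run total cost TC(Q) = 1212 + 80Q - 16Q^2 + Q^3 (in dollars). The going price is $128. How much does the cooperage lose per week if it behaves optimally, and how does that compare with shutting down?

AVC = 80 - 16Q + Q^2 has its minimum $16 at Q = 8; price $128 clears that bar, so the firm operates.
With MC = 80 - 32Q + 3Q^2, P = MC on the upward-sloping part at Q* = 12.
TR = 128·12 = 1536. TC = 1212 + 384 = 1596. Profit = 1536 − 1596 = -$60.
By producing, the firm covers all variable cost plus $1152 of fixed cost; shutting down would lose the full $1212.

Profit = -$60 at Q = 12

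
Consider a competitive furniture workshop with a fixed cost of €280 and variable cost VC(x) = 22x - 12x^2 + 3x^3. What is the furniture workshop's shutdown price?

€10 per unit

The shutdown price is the minimum of AVC. VC = 22x - 12x^2 + 3x^3, so AVC = 22 - 12x + 3x^2.
dAVC/dx = -12 + 6x = 0 gives x = 2. min AVC = 22 - 12·2 + 3·2^2 = 10.
For P < €10 the firm produces nothing.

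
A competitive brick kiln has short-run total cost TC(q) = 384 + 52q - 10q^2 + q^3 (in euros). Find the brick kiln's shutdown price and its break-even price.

AVC = 52 - 10q + q^2; minimized at q = 5, giving min AVC = €27. That is the shutdown price.
ATC = 384/q + 52 - 10q + q^2. Setting dATC/dq = −384/q^2 − 10 + 2q = 0 gives q = 8 (since 2·8^3 − 10·8^2 = 384).
min ATC = 384/8 + 52 − 10·8 + 8^2 = €84. That is the break-even price.
For €27 ≤ P < €84 the firm produces at a loss; below €27 it shuts down.

Shutdown price = €27; break-even price = €84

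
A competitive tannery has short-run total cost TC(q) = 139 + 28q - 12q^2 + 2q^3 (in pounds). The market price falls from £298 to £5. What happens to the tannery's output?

MC = 28 - 24q + 6q^2; the shutdown threshold is min AVC = £10 (at q = 3).
With P = £298 above the shutdown price, P = MC gives q = 9.
At P = £5 < min AVC = £10, price no longer covers variable cost at any output, so the firm shuts down: q = 0.

Output falls from 9 to 0 (the firm shuts down)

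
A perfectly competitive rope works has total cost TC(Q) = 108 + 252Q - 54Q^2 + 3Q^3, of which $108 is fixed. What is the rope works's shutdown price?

$9 per unit

The shutdown price is the minimum of AVC. VC = 252Q - 54Q^2 + 3Q^3, so AVC = 252 - 54Q + 3Q^2.
dAVC/dQ = -54 + 6Q = 0 gives Q = 9. min AVC = 252 - 54·9 + 3·9^2 = 9.
For P < $9 the firm produces nothing.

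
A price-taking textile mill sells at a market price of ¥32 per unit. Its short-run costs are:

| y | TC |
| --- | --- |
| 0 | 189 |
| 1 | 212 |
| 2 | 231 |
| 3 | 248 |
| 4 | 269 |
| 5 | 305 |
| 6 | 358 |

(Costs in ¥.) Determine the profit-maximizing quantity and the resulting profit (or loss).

y = 4; profit = -¥141

Tabulate TR − TC: y=0: -189; y=1: -180; y=2: -167; y=3: -152; y=4: -141; y=5: -145; y=6: -166.
Profit is maximized at y = 4. AVC there is 80/4 = ¥20 ≤ P, so producing beats shutting down (which would give -¥189).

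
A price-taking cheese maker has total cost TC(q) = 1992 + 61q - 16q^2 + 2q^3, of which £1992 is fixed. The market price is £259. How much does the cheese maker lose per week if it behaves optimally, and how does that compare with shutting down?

Profit = -£372 at q = 9

AVC = 61 - 16q + 2q^2; min AVC = £29 at q = 4. Since P = £259 ≥ min AVC, the firm produces.
With MC = 61 - 32q + 6q^2, P = MC on the upward-sloping part at q* = 9.
TR = 259·9 = 2331. TC = 1992 + 711 = 2703. Profit = 2331 − 2703 = -£372.
By producing, the firm covers all variable cost plus £1620 of fixed cost; shutting down would lose the full £1992.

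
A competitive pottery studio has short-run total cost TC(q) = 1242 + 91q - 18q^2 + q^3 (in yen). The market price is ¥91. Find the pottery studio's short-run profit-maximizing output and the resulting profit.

AVC = 91 - 18q + q^2 has its minimum ¥10 at q = 9; price ¥91 clears that bar, so the firm operates.
With MC = 91 - 36q + 3q^2, P = MC on the upward-sloping part at q* = 12.
TR = 91·12 = 1092. TC = 1242 + 228 = 1470. Profit = 1092 − 1470 = -¥378.
By producing, the firm covers all variable cost plus ¥864 of fixed cost; shutting down would lose the full ¥1242.

Profit = -¥378 at q = 12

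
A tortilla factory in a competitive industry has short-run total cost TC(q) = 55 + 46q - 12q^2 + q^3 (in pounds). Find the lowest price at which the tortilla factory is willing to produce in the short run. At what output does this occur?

The shutdown price is the minimum of AVC. VC = 46q - 12q^2 + q^3, so AVC = 46 - 12q + q^2.
At the minimum of AVC, MC = AVC. MC = 46 - 24q + 3q^2; setting MC = AVC gives 2q^2 - 12q = 0, so q = 6. min AVC = 10.
For P < £10 the firm produces nothing.

£10 per unit, at q = 6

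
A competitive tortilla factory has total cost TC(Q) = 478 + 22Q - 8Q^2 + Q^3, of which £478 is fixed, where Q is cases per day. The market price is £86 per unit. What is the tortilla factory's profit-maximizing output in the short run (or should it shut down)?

Strip out fixed cost: VC = 22Q - 8Q^2 + Q^3. Then AVC = 22 - 8Q + Q^2 and MC = 22 - 16Q + 3Q^2.
AVC is minimized where dAVC/dQ = -8 + 2Q = 0, at Q = 4; min AVC = 22 - 8·4 + 4^2 = £6.
Since P = £86 ≥ min AVC = £6, price covers variable cost and the firm should produce.
P = MC gives -64 - 16Q + 3Q^2 = 0, with roots -8/3 and 8. Take the larger (rising MC): Q* = 8.
Check: AVC at Q = 8 is £22 ≤ P, so revenue covers variable cost.
Profit = P·Q − TC = 86·8 − 654 = £34.

Produce at Q = 8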